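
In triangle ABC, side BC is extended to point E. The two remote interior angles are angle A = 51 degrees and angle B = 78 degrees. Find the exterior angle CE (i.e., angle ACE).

Exterior angle = 51 + 78 = 129 degrees (exterior angle theorem).

129 degrees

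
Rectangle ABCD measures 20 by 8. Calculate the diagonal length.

A rectangle's diagonal splits it into two right triangles, with the diagonal as the hypotenuse.
By the Pythagorean theorem, d^2 = 20^2 + 8^2 = 464.
Therefore d = sqrt(464) = 4*sqrt(29).

4*sqrt(29)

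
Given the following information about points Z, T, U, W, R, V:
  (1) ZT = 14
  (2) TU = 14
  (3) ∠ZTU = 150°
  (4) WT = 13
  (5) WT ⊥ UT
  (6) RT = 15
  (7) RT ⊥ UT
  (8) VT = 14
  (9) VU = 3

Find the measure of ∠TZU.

Step 1: By the law of cosines on triangle ZTU: ZU² = 14² + 14² − 2·14·14·cos(150°) = 731.48, so ZU ≈ 27.05.
Step 2: By the inverse law of cosines on triangle TZU: cos(∠TZU) = (14² + 27.05² − 14²) / (2·14·27.05) = 731.48/757.29 = 0.9659, so ∠TZU = 15°.

Therefore, the measure of angle ∠TZU = 15°.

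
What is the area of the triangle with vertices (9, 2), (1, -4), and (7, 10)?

The Shoelace formula computes the area from vertex coordinates by summing cross products.
For vertices (9,2), (1,-4), (7,10):
Signed sum = 9*-4 - 1*2 + 1*10 - 7*-4 + 7*2 - 9*10
= -38 + 38 + -76 = -76
Area = (1/2)|-76| = 38.

38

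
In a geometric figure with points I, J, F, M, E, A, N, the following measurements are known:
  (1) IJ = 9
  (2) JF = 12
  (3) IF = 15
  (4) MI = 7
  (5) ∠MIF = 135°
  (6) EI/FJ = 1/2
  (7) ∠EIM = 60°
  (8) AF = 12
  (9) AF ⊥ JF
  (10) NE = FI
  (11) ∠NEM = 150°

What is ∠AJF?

Step 1: By the law of cosines on triangle JFA: JA² = 12² + 12² − 2·12·12·cos(90°) = 288, so JA = 12·√2.
Step 2: By the inverse law of cosines on triangle AJF: cos(∠AJF) = ((12·√2)² + 12² − 12²) / (2·12·√2·12) = 288/407.29 = 0.7071, so ∠AJF = 45°.

Therefore, the measure of angle ∠AJF = 45°.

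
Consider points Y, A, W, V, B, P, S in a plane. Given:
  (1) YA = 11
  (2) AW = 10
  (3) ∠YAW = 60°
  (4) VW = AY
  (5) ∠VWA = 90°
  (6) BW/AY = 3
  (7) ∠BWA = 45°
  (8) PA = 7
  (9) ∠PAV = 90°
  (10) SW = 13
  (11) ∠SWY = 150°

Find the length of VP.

From the given relations: VW = AY = 11.
Step 1: By the law of cosines on triangle VWA: VA² = 11² + 10² − 2·11·10·cos(90°) = 221, so VA ≈ 14.87.
Step 2: By the law of cosines on triangle VAP: VP² = 14.87² + 7² − 2·14.87·7·cos(90°) = 270, so VP = 3·√30.

Therefore, the length of VP = 3·√30.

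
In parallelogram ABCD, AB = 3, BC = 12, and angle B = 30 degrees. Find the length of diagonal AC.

The diagonal of a parallelogram can be found by treating two adjacent sides and the diagonal as a triangle.
Applying the law of cosines with sides 3, 12 and included angle 30°:
d^2 = 9 + 144 - 72*cos(30°) = 153 - 36*sqrt(3)
d = 3*sqrt(17 - 4*sqrt(3))

3*sqrt(17 - 4*sqrt(3))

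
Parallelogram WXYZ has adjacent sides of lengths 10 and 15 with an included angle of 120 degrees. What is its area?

Area = a * b * sin(theta)
Area = 10 * 15 * sin(120 degrees)
Area = 150 * sqrt(3)/2
Area = 75*sqrt(3)

75*sqrt(3)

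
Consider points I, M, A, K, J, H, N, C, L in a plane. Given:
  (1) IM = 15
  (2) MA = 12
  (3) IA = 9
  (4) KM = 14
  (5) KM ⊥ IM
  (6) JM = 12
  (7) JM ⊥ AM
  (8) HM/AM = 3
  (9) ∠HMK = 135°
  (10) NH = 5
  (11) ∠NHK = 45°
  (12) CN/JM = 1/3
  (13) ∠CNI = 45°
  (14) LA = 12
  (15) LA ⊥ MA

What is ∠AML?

Step 1: By the law of cosines on triangle MAL: ML² = 12² + 12² − 2·12·12·cos(90°) = 288, so ML = 12·√2.
Step 2: By the inverse law of cosines on triangle AML: cos(∠AML) = (12² + (12·√2)² − 12²) / (2·12·12·√2) = 288/407.29 = 0.7071, so ∠AML = 45°.

Therefore, the measure of angle ∠AML = 45°.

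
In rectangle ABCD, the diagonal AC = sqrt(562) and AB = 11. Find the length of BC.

The diagonal of a rectangle forms a right triangle with the two sides.
Rearranging the Pythagorean theorem: missing side = sqrt(d^2 - known^2).
= sqrt(562 - 121) = sqrt(441) = 21.

21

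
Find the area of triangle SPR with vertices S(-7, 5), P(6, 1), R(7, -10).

Using the Shoelace formula for a triangle:
Area = (1/2)|x0(y1 - y2) + x1(y2 - y0) + x2(y0 - y1)|
Area = (1/2)|-7(1 - -10) + 6(-10 - 5) + 7(5 - 1)|
Area = (1/2)|-77 + -90 + 28|
Area = (1/2)|-139|
Area = (1/2)(139)
Area = 139/2

139/2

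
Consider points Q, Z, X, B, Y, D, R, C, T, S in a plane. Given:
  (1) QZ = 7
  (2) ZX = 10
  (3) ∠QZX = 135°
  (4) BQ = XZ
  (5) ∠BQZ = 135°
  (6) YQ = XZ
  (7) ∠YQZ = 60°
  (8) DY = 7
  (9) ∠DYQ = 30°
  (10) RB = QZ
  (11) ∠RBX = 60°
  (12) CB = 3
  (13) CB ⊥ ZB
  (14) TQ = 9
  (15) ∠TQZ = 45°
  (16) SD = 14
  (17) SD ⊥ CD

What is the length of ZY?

From the given relations: YQ = XZ = 10.
Step 1: By the law of cosines on triangle ZQY: ZY² = 7² + 10² − 2·7·10·cos(60°) = 79, so ZY = √79.

Therefore, the length of ZY = √79.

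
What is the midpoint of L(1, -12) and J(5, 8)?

M = ((x₁ + x₂)/2, (y₁ + y₂)/2)
= ((1 + 5)/2, (-12 + 8)/2)
= (6/2, -4/2) = (3, -2)

(3, -2)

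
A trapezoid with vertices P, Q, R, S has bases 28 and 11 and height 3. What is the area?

Area = (28 + 11) * 3 / 2 = 117 / 2 = 117/2

117/2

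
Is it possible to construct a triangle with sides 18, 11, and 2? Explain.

No.
The triangle inequality is violated: 11 + 2 = 13 ≤ 18.
These lengths cannot form a triangle.

No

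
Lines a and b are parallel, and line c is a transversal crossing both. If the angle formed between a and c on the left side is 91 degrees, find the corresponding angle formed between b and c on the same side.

Corresponding angles are equal: 91 degrees.

91 degrees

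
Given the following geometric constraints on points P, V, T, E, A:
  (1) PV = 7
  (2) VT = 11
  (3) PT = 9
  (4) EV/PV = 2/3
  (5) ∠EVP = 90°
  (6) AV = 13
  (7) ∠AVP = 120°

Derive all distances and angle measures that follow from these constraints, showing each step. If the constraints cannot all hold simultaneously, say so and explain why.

The constraints are consistent.

From the given relations:
  EV = 2/3·PV = 2/3·7 ≈ 4.67

Step 1: From PV = 7, VE = 4.67, and ∠PVE = 90°, by the law of cosines:
  PE² = PV² + VE² - 2·PV·VE·cos(90°) = 49 + 21.78 - 0 = 70.78
  PE = 7/3·√13

Step 2: From PV = 7, VA = 13, and ∠PVA = 120°, by the law of cosines:
  PA² = PV² + VA² - 2·PV·VA·cos(120°) = 49 + 169 + 91 = 309
  PA ≈ 17.58

Step 3: From PT = 9, PV = 7, TV = 11, by the inverse law of cosines:
  cos(∠TPV) = (PT² + PV² - TV²) / (2·PT·PV)
  ∠TPV = 85.9°

Step 4: From VP = 7, VT = 11, PT = 9, by the inverse law of cosines:
  cos(∠PVT) = (VP² + VT² - PT²) / (2·VP·VT)
  ∠PVT = 54.7°

Step 5: From TP = 9, TV = 11, PV = 7, by the inverse law of cosines:
  cos(∠PTV) = (TP² + TV² - PV²) / (2·TP·TV)
  ∠PTV = 39.4°

Step 6: From PA = 17.58, PV = 7, AV = 13, by the inverse law of cosines:
  cos(∠APV) = (PA² + PV² - AV²) / (2·PA·PV)
  ∠APV = 39.83°

Step 7: From PE = 7/3·√13, PV = 7, EV = 4.67, by the inverse law of cosines:
  cos(∠EPV) = (PE² + PV² - EV²) / (2·PE·PV)
  ∠EPV = 33.69°

Step 8: From EP = 7/3·√13, EV = 4.67, PV = 7, by the inverse law of cosines:
  cos(∠PEV) = (EP² + EV² - PV²) / (2·EP·EV)
  ∠PEV = 56.31°

Step 9: From AP = 17.58, AV = 13, PV = 7, by the inverse law of cosines:
  cos(∠PAV) = (AP² + AV² - PV²) / (2·AP·AV)
  ∠PAV = 20.17°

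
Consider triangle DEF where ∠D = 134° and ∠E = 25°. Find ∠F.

The interior angles sum to 180°: angle F = 180 - 134 - 25 = 21°.
The triangle is obtuse (angles 134°, 25°, 21°).

21 degrees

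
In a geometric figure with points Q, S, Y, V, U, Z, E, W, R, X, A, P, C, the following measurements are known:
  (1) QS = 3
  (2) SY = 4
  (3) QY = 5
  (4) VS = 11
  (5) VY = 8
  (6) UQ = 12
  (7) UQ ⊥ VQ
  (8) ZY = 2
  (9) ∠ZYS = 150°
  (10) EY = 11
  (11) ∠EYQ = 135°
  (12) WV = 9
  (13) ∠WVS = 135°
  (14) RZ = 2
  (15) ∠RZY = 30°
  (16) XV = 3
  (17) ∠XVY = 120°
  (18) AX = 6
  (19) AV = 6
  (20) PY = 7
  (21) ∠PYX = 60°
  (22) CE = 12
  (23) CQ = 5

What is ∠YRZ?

Step 1: By the law of cosines on triangle RZY: RY² = 2² + 2² − 2·2·2·cos(30°) = 1.07, so RY ≈ 1.04.
Step 2: By the inverse law of cosines on triangle YRZ: cos(∠YRZ) = (1.04² + 2² − 2²) / (2·1.04·2) = 1.07/4.14 = 0.2588, so ∠YRZ = 75°.

Therefore, the measure of angle ∠YRZ = 75°.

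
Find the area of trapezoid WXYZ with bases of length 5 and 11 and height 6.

Area = (5 + 11) * 6 / 2 = 96 / 2 = 48

48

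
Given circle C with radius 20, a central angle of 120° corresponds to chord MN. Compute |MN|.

Chord = 2(20) sin(60°) = 20*sqrt(3)

20*sqrt(3)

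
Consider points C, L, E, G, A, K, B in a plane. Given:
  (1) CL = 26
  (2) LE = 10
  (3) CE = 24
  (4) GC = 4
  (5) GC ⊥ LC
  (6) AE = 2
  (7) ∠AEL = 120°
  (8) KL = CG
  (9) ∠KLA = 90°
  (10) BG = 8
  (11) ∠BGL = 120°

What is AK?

From the given relations: KL = CG = 4.
Step 1: By the law of cosines on triangle LEA: LA² = 10² + 2² − 2·10·2·cos(120°) = 124, so LA = 2·√31.
Step 2: By the law of cosines on triangle ALK: AK² = (2·√31)² + 4² − 2·2·√31·4·cos(90°) = 140, so AK = 2·√35.

Therefore, the length of AK = 2·√35.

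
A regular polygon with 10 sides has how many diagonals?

Total line segments between 10 vertices = C(10,2) = 45.
Subtract the 10 sides: 45 - 10 = 35 diagonals.

35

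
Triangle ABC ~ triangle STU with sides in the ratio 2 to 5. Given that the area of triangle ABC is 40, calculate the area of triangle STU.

Area ratio = (2/5)^2 = 4/25. Area of STU = 40 * 25/4 = 250.

250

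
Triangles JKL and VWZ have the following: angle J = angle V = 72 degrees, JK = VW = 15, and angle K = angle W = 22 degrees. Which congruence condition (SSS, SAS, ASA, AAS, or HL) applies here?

The given information provides:
angle J = angle V = 72 degrees, JK = VW = 15, and angle K = angle W = 22 degrees
This matches the ASA congruence theorem.
Two pairs of corresponding angles and the included side are equal (Angle-Side-Angle).

ASA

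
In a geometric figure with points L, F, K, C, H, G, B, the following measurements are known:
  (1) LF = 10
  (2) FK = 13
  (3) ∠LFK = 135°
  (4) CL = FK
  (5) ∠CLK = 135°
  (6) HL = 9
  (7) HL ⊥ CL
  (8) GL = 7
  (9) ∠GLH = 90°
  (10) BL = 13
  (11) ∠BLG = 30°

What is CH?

From the given relations: CL = FK = 13.
Step 1: By the law of cosines on triangle CLH: CH² = 13² + 9² − 2·13·9·cos(90°) = 250, so CH = 5·√10.

Therefore, the length of CH = 5·√10.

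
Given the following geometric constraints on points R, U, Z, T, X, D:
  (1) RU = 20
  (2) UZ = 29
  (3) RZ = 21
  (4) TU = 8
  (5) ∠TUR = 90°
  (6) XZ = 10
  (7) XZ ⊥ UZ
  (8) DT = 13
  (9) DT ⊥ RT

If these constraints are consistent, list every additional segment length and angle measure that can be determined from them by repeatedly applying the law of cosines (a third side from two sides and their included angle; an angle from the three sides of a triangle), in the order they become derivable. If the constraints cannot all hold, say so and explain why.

The constraints are consistent. Derivable facts, in order:
After 1 step:
- RT = 4·√29
- UX ≈ 30.68
- ∠RUZ = 46.4°
- ∠RZU = 43.6°
- ∠URZ = 90°
After 2 steps:
- RD ≈ 25.16
- ∠RTU = 68.2°
- ∠TRU = 21.8°
- ∠UXZ = 70.97°
- ∠XUZ = 19.03°
After 3 steps:
- ∠DRT = 31.11°
- ∠RDT = 58.89°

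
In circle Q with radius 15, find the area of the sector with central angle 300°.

The full circle has area πr² = π(15)² = 225*pi.
The sector covers 300° out of 360°, a fraction of 5/6.
Sector area = 225*pi × 5/6 = 375*pi/2.

375*pi/2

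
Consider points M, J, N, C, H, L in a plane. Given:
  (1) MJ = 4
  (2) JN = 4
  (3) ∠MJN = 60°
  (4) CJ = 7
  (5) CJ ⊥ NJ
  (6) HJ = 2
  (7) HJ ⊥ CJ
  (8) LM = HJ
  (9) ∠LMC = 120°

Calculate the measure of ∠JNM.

Step 1: By the law of cosines on triangle NJM: NM² = 4² + 4² − 2·4·4·cos(60°) = 16, so NM = 4.
Step 2: By the inverse law of cosines on triangle JNM: cos(∠JNM) = (4² + 4² − 4²) / (2·4·4) = 16/32 = 0.5, so ∠JNM = 60°.

Therefore, the measure of angle ∠JNM = 60°.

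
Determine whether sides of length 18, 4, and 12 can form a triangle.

Check the triangle inequality: 4 + 12 = 16 ≤ 18.
Since the sum of two sides does not exceed the third, no triangle can be formed.

No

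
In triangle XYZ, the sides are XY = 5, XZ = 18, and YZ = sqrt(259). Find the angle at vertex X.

cos(X) = (5² + 18² - (sqrt(259))²) / (2 × 5 × 18) = 1/2, so X = arccos(1/2) = 60°.

60°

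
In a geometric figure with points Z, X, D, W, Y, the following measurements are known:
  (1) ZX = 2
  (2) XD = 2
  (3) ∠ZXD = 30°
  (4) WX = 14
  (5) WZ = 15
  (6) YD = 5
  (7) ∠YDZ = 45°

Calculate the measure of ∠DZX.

Step 1: By the law of cosines on triangle ZXD: ZD² = 2² + 2² − 2·2·2·cos(30°) = 1.07, so ZD ≈ 1.04.
Step 2: By the inverse law of cosines on triangle DZX: cos(∠DZX) = (1.04² + 2² − 2²) / (2·1.04·2) = 1.07/4.14 = 0.2588, so ∠DZX = 75°.

Therefore, the measure of angle ∠DZX = 75°.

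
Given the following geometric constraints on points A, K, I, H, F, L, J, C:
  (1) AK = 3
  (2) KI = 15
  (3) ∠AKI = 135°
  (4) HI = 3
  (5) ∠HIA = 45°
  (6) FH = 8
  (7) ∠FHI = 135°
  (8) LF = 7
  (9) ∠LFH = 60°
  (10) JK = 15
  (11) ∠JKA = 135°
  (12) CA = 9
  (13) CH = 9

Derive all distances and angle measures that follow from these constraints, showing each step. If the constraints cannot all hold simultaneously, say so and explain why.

The constraints are consistent.

Step 1: From AK = 3, KI = 15, and ∠AKI = 135°, by the law of cosines:
  AI² = AK² + KI² - 2·AK·KI·cos(135°) = 9 + 225 + 63.64 = 297.6
  AI ≈ 17.25

Step 2: From AK = 3, KJ = 15, and ∠AKJ = 135°, by the law of cosines:
  AJ² = AK² + KJ² - 2·AK·KJ·cos(135°) = 9 + 225 + 63.64 = 297.6
  AJ ≈ 17.25

Step 3: From IH = 3, HF = 8, and ∠IHF = 135°, by the law of cosines:
  IF² = IH² + HF² - 2·IH·HF·cos(135°) = 9 + 64 + 33.94 = 106.9
  IF ≈ 10.34

Step 4: From HF = 8, FL = 7, and ∠HFL = 60°, by the law of cosines:
  HL² = HF² + FL² - 2·HF·FL·cos(60°) = 64 + 49 - 56 = 57
  HL = √57

Step 5: From AI = 17.25, IH = 3, and ∠AIH = 45°, by the law of cosines:
  AH² = AI² + IH² - 2·AI·IH·cos(45°) = 297.6 + 9 - 73.2 = 233.4
  AH ≈ 15.28

Step 6: From AI = 17.25, AK = 3, IK = 15, by the inverse law of cosines:
  cos(∠IAK) = (AI² + AK² - IK²) / (2·AI·AK)
  ∠IAK = 37.94°

Step 7: From AJ = 17.25, AK = 3, JK = 15, by the inverse law of cosines:
  cos(∠JAK) = (AJ² + AK² - JK²) / (2·AJ·AK)
  ∠JAK = 37.94°

Step 8: From IA = 17.25, IK = 15, AK = 3, by the inverse law of cosines:
  cos(∠AIK) = (IA² + IK² - AK²) / (2·IA·IK)
  ∠AIK = 7.06°

Step 9: From IF = 10.34, IH = 3, FH = 8, by the inverse law of cosines:
  cos(∠FIH) = (IF² + IH² - FH²) / (2·IF·IH)
  ∠FIH = 33.16°

Step 10: From HF = 8, HL = √57, FL = 7, by the inverse law of cosines:
  cos(∠FHL) = (HF² + HL² - FL²) / (2·HF·HL)
  ∠FHL = 53.41°

Step 11: From FH = 8, FI = 10.34, HI = 3, by the inverse law of cosines:
  cos(∠HFI) = (FH² + FI² - HI²) / (2·FH·FI)
  ∠HFI = 11.84°

Step 12: From LF = 7, LH = √57, FH = 8, by the inverse law of cosines:
  cos(∠FLH) = (LF² + LH² - FH²) / (2·LF·LH)
  ∠FLH = 66.59°

Step 13: From JA = 17.25, JK = 15, AK = 3, by the inverse law of cosines:
  cos(∠AJK) = (JA² + JK² - AK²) / (2·JA·JK)
  ∠AJK = 7.06°

Step 14: From AC = 9, AH = 15.28, CH = 9, by the inverse law of cosines:
  cos(∠CAH) = (AC² + AH² - CH²) / (2·AC·AH)
  ∠CAH = 31.92°

Step 15: From AH = 15.28, AI = 17.25, HI = 3, by the inverse law of cosines:
  cos(∠HAI) = (AH² + AI² - HI²) / (2·AH·AI)
  ∠HAI = 7.98°

Step 16: From HA = 15.28, HC = 9, AC = 9, by the inverse law of cosines:
  cos(∠AHC) = (HA² + HC² - AC²) / (2·HA·HC)
  ∠AHC = 31.92°

Step 17: From HA = 15.28, HI = 3, AI = 17.25, by the inverse law of cosines:
  cos(∠AHI) = (HA² + HI² - AI²) / (2·HA·HI)
  ∠AHI = 127.02°

Step 18: From CA = 9, CH = 9, AH = 15.28, by the inverse law of cosines:
  cos(∠ACH) = (CA² + CH² - AH²) / (2·CA·CH)
  ∠ACH = 116.17°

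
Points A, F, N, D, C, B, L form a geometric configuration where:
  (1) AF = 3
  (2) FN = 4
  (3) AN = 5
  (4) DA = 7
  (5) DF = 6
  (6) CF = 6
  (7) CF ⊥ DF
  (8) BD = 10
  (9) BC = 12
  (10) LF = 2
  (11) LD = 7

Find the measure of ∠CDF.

Step 1: By the law of cosines on triangle DFC: DC² = 6² + 6² − 2·6·6·cos(90°) = 72, so DC = 6·√2.
Step 2: By the inverse law of cosines on triangle CDF: cos(∠CDF) = ((6·√2)² + 6² − 6²) / (2·6·√2·6) = 72/101.82 = 0.7071, so ∠CDF = 45°.

Therefore, the measure of angle ∠CDF = 45°.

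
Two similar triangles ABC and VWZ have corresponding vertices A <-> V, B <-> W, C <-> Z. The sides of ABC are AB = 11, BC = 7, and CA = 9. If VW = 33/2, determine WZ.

k = 33/2/11 = 3/2. WZ = 3/2 * 7 = 21/2.

21/2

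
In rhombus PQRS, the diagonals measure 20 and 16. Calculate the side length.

In a rhombus, the diagonals bisect each other perpendicularly, creating four congruent right triangles.
Each triangle has legs 10 (half of 20) and 8 (half of 16).
The hypotenuse of each right triangle is a side of the rhombus:
side = sqrt(10^2 + 8^2) = sqrt(164) = 2*sqrt(41)

2*sqrt(41)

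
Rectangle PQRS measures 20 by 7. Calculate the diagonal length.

A rectangle's diagonal splits it into two right triangles, with the diagonal as the hypotenuse.
By the Pythagorean theorem, d^2 = 20^2 + 7^2 = 449.
Therefore d = sqrt(449).

sqrt(449)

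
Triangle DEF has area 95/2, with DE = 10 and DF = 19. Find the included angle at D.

sin(C) = 2 * 95/2 / (10 * 19) = 1/2, so C = arcsin(1/2) = 30°.
Since sin(180° - C) = sin(C), the obtuse angle 150° gives the same area, so C = 30° or C = 150°.

30° or 150°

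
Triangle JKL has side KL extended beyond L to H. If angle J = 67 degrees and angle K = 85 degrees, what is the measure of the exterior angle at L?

Exterior angle = 67 + 85 = 152 degrees (exterior angle theorem).

152 degrees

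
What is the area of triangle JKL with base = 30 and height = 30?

Area = (1/2)(30)(30) = 450

450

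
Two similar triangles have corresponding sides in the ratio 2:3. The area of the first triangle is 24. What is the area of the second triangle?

Area ratio = (2/3)^2 = 4/9. Area of the second triangle = 24 * 9/4 = 54.

54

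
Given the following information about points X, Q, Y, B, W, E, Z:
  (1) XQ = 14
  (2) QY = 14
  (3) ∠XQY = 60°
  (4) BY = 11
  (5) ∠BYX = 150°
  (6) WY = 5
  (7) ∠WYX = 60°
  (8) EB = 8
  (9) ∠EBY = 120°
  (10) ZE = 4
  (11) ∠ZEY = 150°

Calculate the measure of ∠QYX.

Step 1: By the law of cosines on triangle YQX: YX² = 14² + 14² − 2·14·14·cos(60°) = 196, so YX = 14.
Step 2: By the inverse law of cosines on triangle QYX: cos(∠QYX) = (14² + 14² − 14²) / (2·14·14) = 196/392 = 0.5, so ∠QYX = 60°.

Therefore, the measure of angle ∠QYX = 60°.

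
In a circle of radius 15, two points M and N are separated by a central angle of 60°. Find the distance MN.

Chord = 2(15) sin(30°) = 15

15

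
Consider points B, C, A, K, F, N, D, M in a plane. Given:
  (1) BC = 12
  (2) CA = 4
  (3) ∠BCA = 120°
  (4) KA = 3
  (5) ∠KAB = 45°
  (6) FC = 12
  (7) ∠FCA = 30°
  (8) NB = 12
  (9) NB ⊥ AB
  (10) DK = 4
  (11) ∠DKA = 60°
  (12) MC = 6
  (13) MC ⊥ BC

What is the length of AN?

Step 1: By the law of cosines on triangle BCA: BA² = 12² + 4² − 2·12·4·cos(120°) = 208, so BA = 4·√13.
Step 2: By the law of cosines on triangle ABN: AN² = (4·√13)² + 12² − 2·4·√13·12·cos(90°) = 352, so AN = 4·√22.

Therefore, the length of AN = 4·√22.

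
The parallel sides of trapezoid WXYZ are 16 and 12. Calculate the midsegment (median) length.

The midsegment of a trapezoid = (base1 + base2) / 2
midsegment = (16 + 12) / 2
midsegment = 28 / 2
midsegment = 14

14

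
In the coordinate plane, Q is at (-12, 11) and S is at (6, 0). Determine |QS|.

d = sqrt((18)^2 + (-11)^2) = sqrt(445)

sqrt(445)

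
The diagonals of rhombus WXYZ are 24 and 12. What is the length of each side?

The diagonals of a rhombus bisect each other at right angles.
Half-diagonals: 24/2 = 12 and 12/2 = 6
side = sqrt(12^2 + 6^2)
side = sqrt(144 + 36)
side = sqrt(180) = 6*sqrt(5)

6*sqrt(5)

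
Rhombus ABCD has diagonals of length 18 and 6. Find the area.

Area = (18 * 6) / 2 = 108 / 2 = 54

54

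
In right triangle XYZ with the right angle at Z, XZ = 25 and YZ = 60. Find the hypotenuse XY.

By the Pythagorean theorem: XY^2 = XZ^2 + YZ^2
XY^2 = 25^2 + 60^2 = 625 + 3600 = 4225
XY = sqrt(4225) = 65

65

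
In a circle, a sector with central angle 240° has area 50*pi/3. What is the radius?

The sector covers 240°/360° = 2/3 of the full circle.
Full circle area = 50*pi/3 / 2/3 = 25*pi.
Since full area = πr², we get r² = 25*pi/π = 25, so r = 5.

5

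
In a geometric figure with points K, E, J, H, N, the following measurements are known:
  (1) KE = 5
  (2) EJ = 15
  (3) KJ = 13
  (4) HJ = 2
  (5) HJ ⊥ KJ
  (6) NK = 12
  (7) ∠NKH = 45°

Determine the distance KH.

Step 1: By the law of cosines on triangle KJH: KH² = 13² + 2² − 2·13·2·cos(90°) = 173, so KH = √173.

Therefore, the length of KH = √173.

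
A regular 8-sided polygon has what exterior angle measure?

Each exterior angle of a regular n-gon is 360 / n.
For n = 8: 360 / 8 = 45 degrees.

45 degrees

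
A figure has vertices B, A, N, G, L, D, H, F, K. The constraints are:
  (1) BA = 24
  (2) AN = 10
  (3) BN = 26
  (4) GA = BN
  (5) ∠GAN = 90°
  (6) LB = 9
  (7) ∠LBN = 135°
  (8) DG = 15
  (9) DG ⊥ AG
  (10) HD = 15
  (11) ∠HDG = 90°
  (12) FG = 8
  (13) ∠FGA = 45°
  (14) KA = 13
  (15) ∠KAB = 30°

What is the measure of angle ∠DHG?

Step 1: By the law of cosines on triangle HDG: HG² = 15² + 15² − 2·15·15·cos(90°) = 450, so HG = 15·√2.
Step 2: By the inverse law of cosines on triangle DHG: cos(∠DHG) = (15² + (15·√2)² − 15²) / (2·15·15·√2) = 450/636.4 = 0.7071, so ∠DHG = 45°.

Therefore, the measure of angle ∠DHG = 45°.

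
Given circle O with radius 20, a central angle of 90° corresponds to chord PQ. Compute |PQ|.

Chord = 2(20) sin(45°) = 20*sqrt(2)

20*sqrt(2)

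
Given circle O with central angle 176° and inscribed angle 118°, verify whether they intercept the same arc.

By the inscribed angle theorem, the inscribed angle for a central angle of 176° should be 176° / 2 = 88°.
The given inscribed angle is 118°, which does not equal 88°.
Therefore, no, they do not correspond to the same arc.

No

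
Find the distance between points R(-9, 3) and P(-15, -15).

The horizontal distance is |-15 - -9| = 6 and the vertical distance is |-15 - 3| = 18.
By the Pythagorean theorem, d = sqrt(6^2 + 18^2) = sqrt(360) = 6*sqrt(10).

6*sqrt(10)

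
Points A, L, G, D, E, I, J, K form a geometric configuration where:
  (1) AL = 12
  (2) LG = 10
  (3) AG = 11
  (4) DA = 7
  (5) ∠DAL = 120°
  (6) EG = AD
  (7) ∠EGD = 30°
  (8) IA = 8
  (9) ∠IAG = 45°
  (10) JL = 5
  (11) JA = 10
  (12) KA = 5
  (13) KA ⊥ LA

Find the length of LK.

Step 1: By the law of cosines on triangle LAK: LK² = 12² + 5² − 2·12·5·cos(90°) = 169, so LK = 13.

Therefore, the length of LK = 13.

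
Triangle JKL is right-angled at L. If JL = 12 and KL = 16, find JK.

By the Pythagorean theorem: JK^2 = JL^2 + KL^2
JK^2 = 12^2 + 16^2 = 144 + 256 = 400
JK = sqrt(400) = 20

20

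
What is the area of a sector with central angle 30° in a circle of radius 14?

Sector area = π(14²)(1/12) = 49*pi/3

49*pi/3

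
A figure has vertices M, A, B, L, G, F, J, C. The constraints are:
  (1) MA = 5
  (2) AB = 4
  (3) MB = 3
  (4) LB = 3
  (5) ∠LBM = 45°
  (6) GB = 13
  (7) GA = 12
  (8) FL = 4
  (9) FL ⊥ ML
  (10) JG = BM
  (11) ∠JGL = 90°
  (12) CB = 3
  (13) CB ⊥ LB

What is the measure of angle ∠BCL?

Step 1: By the law of cosines on triangle CBL: CL² = 3² + 3² − 2·3·3·cos(90°) = 18, so CL = 3·√2.
Step 2: By the inverse law of cosines on triangle BCL: cos(∠BCL) = (3² + (3·√2)² − 3²) / (2·3·3·√2) = 18/25.46 = 0.7071, so ∠BCL = 45°.

Therefore, the measure of angle ∠BCL = 45°.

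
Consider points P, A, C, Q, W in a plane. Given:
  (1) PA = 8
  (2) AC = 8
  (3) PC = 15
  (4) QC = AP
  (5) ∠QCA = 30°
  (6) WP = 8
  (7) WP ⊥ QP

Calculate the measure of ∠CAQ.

From the given relations: QC = AP = 8.
Step 1: By the law of cosines on triangle ACQ: AQ² = 8² + 8² − 2·8·8·cos(30°) = 17.15, so AQ ≈ 4.14.
Step 2: By the inverse law of cosines on triangle CAQ: cos(∠CAQ) = (8² + 4.14² − 8²) / (2·8·4.14) = 17.15/66.26 = 0.2588, so ∠CAQ = 75°.

Therefore, the measure of angle ∠CAQ = 75°.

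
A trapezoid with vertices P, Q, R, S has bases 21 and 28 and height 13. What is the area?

A trapezoid's area equals the midsegment times the height.
The midsegment is (21 + 28) / 2 = 49/2.
Area = 49/2 * 13 = 637/2.

637/2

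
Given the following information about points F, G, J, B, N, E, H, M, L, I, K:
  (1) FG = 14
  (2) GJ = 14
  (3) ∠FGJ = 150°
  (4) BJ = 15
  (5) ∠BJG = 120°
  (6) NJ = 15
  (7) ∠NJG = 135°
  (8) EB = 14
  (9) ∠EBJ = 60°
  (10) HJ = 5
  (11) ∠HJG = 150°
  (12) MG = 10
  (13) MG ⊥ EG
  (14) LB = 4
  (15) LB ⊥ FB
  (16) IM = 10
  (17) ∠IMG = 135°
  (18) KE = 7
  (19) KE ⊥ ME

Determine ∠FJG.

Step 1: By the law of cosines on triangle JGF: JF² = 14² + 14² − 2·14·14·cos(150°) = 731.48, so JF ≈ 27.05.
Step 2: By the inverse law of cosines on triangle FJG: cos(∠FJG) = (27.05² + 14² − 14²) / (2·27.05·14) = 731.48/757.29 = 0.9659, so ∠FJG = 15°.

Therefore, the measure of angle ∠FJG = 15°.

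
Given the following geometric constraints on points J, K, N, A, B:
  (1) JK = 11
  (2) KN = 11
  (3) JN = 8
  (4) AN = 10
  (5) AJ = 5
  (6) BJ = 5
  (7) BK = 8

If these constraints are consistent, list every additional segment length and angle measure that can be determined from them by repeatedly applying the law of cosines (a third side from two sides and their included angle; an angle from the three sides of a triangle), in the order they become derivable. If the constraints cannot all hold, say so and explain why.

The constraints are consistent. Derivable facts, in order:
After 1 step:
- ∠AJN = 97.9°
- ∠ANJ = 29.69°
- ∠BJK = 41.8°
- ∠BKJ = 24.62°
- ∠JAN = 52.41°
- ∠JBK = 113.58°
- ∠JKN = 42.65°
- ∠JNK = 68.68°
- ∠KJN = 68.68°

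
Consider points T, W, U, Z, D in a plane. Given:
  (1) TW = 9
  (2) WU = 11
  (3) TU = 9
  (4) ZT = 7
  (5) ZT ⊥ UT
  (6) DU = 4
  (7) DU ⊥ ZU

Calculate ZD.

Step 1: By the law of cosines on triangle UTZ: UZ² = 9² + 7² − 2·9·7·cos(90°) = 130, so UZ = √130.
Step 2: By the law of cosines on triangle ZUD: ZD² = √130² + 4² − 2·√130·4·cos(90°) = 146, so ZD = √146.

Therefore, the length of ZD = √146.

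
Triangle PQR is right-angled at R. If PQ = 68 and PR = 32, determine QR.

Rearranging the Pythagorean theorem to solve for the unknown leg:
leg^2 = hypotenuse^2 - known_leg^2 = 4624 - 1024 = 3600
leg = sqrt(3600) = 60.

60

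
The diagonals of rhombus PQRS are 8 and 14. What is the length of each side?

Half-diagonals are 4 and 7. side = sqrt(4^2 + 7^2) = sqrt(65)

sqrt(65)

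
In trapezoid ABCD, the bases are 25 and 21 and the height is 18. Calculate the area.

Area = (25 + 21) * 18 / 2 = 828 / 2 = 414

414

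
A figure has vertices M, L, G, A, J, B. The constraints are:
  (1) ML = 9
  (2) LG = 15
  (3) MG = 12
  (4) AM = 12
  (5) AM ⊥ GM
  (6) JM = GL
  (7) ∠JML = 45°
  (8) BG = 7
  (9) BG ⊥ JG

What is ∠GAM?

Step 1: By the law of cosines on triangle AMG: AG² = 12² + 12² − 2·12·12·cos(90°) = 288, so AG = 12·√2.
Step 2: By the inverse law of cosines on triangle GAM: cos(∠GAM) = ((12·√2)² + 12² − 12²) / (2·12·√2·12) = 288/407.29 = 0.7071, so ∠GAM = 45°.

Therefore, the measure of angle ∠GAM = 45°.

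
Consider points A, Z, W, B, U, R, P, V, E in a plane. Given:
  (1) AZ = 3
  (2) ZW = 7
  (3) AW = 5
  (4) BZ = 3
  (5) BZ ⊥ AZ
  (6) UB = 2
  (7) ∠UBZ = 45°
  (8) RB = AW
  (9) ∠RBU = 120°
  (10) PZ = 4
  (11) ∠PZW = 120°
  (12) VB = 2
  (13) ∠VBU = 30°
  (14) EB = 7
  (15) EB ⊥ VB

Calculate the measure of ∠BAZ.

Step 1: By the law of cosines on triangle AZB: AB² = 3² + 3² − 2·3·3·cos(90°) = 18, so AB = 3·√2.
Step 2: By the inverse law of cosines on triangle BAZ: cos(∠BAZ) = ((3·√2)² + 3² − 3²) / (2·3·√2·3) = 18/25.46 = 0.7071, so ∠BAZ = 45°.

Therefore, the measure of angle ∠BAZ = 45°.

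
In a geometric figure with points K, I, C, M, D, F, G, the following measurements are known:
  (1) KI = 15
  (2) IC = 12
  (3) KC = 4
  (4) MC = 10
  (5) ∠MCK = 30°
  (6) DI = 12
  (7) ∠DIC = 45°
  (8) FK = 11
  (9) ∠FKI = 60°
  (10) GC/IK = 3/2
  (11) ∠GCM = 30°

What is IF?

Step 1: By the law of cosines on triangle IKF: IF² = 15² + 11² − 2·15·11·cos(60°) = 181, so IF = √181.

Therefore, the length of IF = √181.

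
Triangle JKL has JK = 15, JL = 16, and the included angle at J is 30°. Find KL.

When two sides and the included angle are known, the law of cosines gives the third side.
c^2 = a^2 + b^2 - 2ab cos(C) generalizes the Pythagorean theorem to non-right triangles.
Here: KL^2 = 225 + 256 - 480*(sqrt(3)/2) = 481 - 240*sqrt(3)
KL = sqrt(481 - 240*sqrt(3))

sqrt(481 - 240*sqrt(3))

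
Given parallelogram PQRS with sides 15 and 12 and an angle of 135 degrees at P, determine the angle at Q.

Consecutive angles are supplementary: angle Q = 180 - 135 = 45 degrees.

45 degrees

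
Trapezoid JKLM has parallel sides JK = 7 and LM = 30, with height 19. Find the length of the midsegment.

midsegment = (7 + 30) / 2 = 37 / 2 = 37/2

37/2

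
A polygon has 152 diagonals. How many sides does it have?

Using d = n(n - 3)/2, we solve 152 = n(n - 3)/2.
So n(n - 3) = 304.
Testing n = 19: 19 * 16 = 304 = 304. Correct.
The polygon has 19 sides.

19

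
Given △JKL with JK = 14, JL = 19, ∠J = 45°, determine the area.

Area = (1/2) * JK * JL * sin(J)
Area = (1/2) * 14 * 19 * sin(45°)
Area = (1/2) * 14 * 19 * sqrt(2)/2
Area = 133*sqrt(2)/2

133*sqrt(2)/2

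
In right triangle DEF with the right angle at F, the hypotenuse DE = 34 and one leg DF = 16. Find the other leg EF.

By the Pythagorean theorem: EF^2 = DE^2 - DF^2
EF^2 = 34^2 - 16^2 = 1156 - 256 = 900
EF = sqrt(900) = 30

30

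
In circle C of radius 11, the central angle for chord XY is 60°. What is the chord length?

Chord length = 2r sin(θ/2)
= 2 × 11 × sin(60°/2)
= 2 × 11 × sin(30°)
= 11

11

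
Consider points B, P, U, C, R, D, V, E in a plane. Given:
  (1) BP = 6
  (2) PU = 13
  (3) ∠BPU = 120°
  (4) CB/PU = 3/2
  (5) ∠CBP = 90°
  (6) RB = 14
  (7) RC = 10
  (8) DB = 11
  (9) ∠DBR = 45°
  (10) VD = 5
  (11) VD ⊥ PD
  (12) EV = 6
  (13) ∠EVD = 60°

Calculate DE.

Step 1: By the law of cosines on triangle DVE: DE² = 5² + 6² − 2·5·6·cos(60°) = 31, so DE = √31.

Therefore, the length of DE = √31.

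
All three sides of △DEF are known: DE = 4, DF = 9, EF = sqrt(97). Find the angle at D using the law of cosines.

When all three sides of a triangle are known, the law of cosines can be rearranged to find any angle.
cos(C) = (a² + b² - c²) / (2ab) gives cos(D) = 0.
Taking the inverse cosine: D = 90°.

90°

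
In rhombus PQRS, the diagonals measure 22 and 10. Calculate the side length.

In a rhombus, the diagonals bisect each other perpendicularly, creating four congruent right triangles.
Each triangle has legs 11 (half of 22) and 5 (half of 10).
The hypotenuse of each right triangle is a side of the rhombus:
side = sqrt(11^2 + 5^2) = sqrt(146)

sqrt(146)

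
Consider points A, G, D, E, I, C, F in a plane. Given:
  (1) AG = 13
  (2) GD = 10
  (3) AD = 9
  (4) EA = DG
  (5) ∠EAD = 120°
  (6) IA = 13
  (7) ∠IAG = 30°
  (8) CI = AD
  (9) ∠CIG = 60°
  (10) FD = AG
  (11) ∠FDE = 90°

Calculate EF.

From the given relations: EA = DG = 10; FD = AG = 13.
Step 1: By the law of cosines on triangle EAD: ED² = 10² + 9² − 2·10·9·cos(120°) = 271, so ED ≈ 16.46.
Step 2: By the law of cosines on triangle EDF: EF² = 16.46² + 13² − 2·16.46·13·cos(90°) = 440, so EF = 2·√110.

Therefore, the length of EF = 2·√110.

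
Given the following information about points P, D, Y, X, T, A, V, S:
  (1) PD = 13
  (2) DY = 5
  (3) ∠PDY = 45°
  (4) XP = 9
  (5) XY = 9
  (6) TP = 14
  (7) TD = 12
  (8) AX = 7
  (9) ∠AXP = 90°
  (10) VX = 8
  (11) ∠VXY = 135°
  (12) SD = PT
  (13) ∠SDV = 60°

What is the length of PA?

Step 1: By the law of cosines on triangle PXA: PA² = 9² + 7² − 2·9·7·cos(90°) = 130, so PA = √130.

Therefore, the length of PA = √130.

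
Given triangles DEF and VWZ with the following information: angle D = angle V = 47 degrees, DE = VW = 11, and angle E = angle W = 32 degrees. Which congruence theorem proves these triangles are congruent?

The given information matches ASA: Two pairs of corresponding angles and the included side are equal (Angle-Side-Angle).

ASA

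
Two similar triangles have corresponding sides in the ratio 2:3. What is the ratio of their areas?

The ratio of areas of similar triangles equals the square of the side ratio.
Side ratio = 2:3
Area ratio = (2/3)^2 = 4/9 = 4:9

4:9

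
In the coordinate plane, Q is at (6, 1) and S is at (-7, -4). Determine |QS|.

d = sqrt((-13)^2 + (-5)^2) = sqrt(194)

sqrt(194)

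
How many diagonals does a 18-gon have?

Total line segments between 18 vertices = C(18,2) = 153.
Subtract the 18 sides: 153 - 18 = 135 diagonals.

135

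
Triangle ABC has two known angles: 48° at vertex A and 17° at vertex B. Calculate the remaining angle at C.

angle C = 180 - 48 - 17 = 115 degrees.

115 degrees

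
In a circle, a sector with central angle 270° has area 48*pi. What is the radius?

Sector area A = πr² × θ/360, so r² = 360A / (πθ).
r² = 360 × 48*pi / (π × 270)
r² = 64
r = 8

8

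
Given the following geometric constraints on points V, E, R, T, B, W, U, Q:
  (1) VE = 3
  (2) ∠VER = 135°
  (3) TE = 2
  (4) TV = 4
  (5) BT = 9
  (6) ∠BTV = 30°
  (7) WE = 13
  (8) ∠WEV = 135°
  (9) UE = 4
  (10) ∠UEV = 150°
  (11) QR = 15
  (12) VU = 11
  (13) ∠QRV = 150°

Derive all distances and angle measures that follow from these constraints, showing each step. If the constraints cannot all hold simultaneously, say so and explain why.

These constraints are not satisfiable: by the triangle inequality in triangle EVU, (1) VE = 3 and (9) UE = 4 force VU ≤ 3 + 4 = 7, but (12) says VU = 11. No planar figure meets all of them, so nothing further can be derived.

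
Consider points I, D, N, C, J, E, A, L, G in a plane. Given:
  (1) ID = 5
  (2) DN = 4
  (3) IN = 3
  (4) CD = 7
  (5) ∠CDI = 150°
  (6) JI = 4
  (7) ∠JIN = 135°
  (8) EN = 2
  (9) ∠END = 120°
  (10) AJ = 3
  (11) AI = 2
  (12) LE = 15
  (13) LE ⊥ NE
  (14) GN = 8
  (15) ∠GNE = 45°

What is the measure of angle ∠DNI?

Step 1: By the inverse law of cosines on triangle DNI: cos(∠DNI) = (4² + 3² − 5²) / (2·4·3) = 0/24 = 0, so ∠DNI = 90°.

Therefore, the measure of angle ∠DNI = 90°.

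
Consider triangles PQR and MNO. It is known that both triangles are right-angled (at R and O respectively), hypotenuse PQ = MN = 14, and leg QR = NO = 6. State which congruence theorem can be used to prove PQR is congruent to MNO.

The given information provides:
both triangles are right-angled (at R and O respectively), hypotenuse PQ = MN = 14, and leg QR = NO = 6
This matches the HL congruence theorem.
The hypotenuse and one leg of two right triangles are equal (Hypotenuse-Leg).

HL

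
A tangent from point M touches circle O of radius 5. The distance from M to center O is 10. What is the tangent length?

tangent = √(d² - r²) = √(10² - 5²) = √(100 - 25) = √75 = 5*sqrt(3)

5*sqrt(3)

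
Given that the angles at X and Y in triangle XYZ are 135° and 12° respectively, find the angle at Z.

Let angle Z = x. Then 135 + 12 + x = 180.
x = 180 - 147 = 33 degrees.

33 degrees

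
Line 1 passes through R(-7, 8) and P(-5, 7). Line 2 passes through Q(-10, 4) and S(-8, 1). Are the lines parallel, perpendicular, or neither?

Slope of line 1: m1 = (7 - 8)/(-5 - -7) = -1/2 = -1/2
Slope of line 2: m2 = (1 - 4)/(-8 - -10) = -3/2 = -3/2
m1 != m2 (-1/2 != -3/2), so not parallel.
m1 * m2 = (-1/2) * (-3/2) = 3/4 != -1, so not perpendicular.
The lines are neither parallel nor perpendicular.

Neither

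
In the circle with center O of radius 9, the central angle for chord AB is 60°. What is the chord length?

Drop a perpendicular from the center to the chord, bisecting both the chord and the central angle.
Each half-chord = r sin(θ/2) = 9 sin(30°).
The full chord = 2 × 9 × sin(30°) = 9.

9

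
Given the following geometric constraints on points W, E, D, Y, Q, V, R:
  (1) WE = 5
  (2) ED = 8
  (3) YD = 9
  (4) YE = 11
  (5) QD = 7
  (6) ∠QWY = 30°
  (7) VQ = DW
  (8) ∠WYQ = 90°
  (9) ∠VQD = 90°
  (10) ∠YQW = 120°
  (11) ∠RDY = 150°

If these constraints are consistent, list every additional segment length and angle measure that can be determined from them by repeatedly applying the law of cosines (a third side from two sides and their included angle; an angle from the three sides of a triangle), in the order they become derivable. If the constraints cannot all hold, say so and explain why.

These constraints are not satisfiable: (6), (8) and (10) are the three interior angles of triangle QWY, which must sum to 180°, but 30° + 90° + 120° = 240°. No planar figure meets all of them, so nothing further can be derived.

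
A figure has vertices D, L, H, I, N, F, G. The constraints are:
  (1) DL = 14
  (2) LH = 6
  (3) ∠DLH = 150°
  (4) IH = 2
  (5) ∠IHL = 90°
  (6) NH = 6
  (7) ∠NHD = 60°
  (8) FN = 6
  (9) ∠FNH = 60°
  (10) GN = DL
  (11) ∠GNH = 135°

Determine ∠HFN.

Step 1: By the law of cosines on triangle FNH: FH² = 6² + 6² − 2·6·6·cos(60°) = 36, so FH = 6.
Step 2: By the inverse law of cosines on triangle HFN: cos(∠HFN) = (6² + 6² − 6²) / (2·6·6) = 36/72 = 0.5, so ∠HFN = 60°.

Therefore, the measure of angle ∠HFN = 60°.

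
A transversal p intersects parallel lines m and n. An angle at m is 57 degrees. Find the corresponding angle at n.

When a transversal crosses parallel lines, angles in the same position at each intersection are called corresponding angles.
These are always equal, so the answer is 57 degrees.

57 degrees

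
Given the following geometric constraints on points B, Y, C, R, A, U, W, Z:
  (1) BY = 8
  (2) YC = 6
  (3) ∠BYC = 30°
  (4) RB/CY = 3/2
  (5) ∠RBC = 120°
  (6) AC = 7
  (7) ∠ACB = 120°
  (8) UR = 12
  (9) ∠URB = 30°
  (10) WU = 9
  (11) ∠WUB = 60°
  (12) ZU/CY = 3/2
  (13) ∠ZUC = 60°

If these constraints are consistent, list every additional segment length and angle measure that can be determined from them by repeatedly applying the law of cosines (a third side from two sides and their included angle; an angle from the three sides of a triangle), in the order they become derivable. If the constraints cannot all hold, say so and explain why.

The constraints are consistent. Derivable facts, in order:
After 1 step:
- BC ≈ 4.11
- BU ≈ 6.16
After 2 steps:
- BA ≈ 9.73
- BW ≈ 7.97
- CR ≈ 11.61
- ∠BCY = 103.06°
- ∠BUR = 46.94°
- ∠CBY = 46.94°
- ∠RBU = 103.06°
After 3 steps:
- ∠ABC = 38.55°
- ∠BAC = 21.45°
- ∠BCR = 42.17°
- ∠BRC = 17.83°
- ∠BWU = 42.02°
- ∠UBW = 77.98°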